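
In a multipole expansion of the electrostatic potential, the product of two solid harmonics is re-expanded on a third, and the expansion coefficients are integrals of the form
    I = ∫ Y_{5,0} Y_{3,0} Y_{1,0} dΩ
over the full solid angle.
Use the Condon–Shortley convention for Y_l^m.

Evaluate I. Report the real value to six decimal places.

0.000000

|5−3|≤1≤5+3 violated ⇒ I = 0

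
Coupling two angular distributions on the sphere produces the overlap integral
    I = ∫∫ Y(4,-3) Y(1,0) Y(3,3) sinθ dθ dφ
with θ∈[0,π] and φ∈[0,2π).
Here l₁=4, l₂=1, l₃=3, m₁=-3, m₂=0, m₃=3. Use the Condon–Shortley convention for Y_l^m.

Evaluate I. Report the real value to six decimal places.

-0.162868

m-sum 0 ✓  L=8 even ✓  3≤3≤5 ✓
Π(2lᵢ+1) = 9×3×7 = 189
triangle coeff Δ(4,1,3) = 1/252
Σ_t [1,1]: t=1:−1/36 = -1/36
(3j)²=4/63 [(4 1 3; 0 0 0)], sign=+1
Σ_t [1,1]: t=1:−1/720 = -1/720
(3j)²=1/36 [(4 1 3; -3 0 3)], sign=-1
⇒ 4πI² = 1/3
I = (-1)√(1/3/(4π)) = -0.16286750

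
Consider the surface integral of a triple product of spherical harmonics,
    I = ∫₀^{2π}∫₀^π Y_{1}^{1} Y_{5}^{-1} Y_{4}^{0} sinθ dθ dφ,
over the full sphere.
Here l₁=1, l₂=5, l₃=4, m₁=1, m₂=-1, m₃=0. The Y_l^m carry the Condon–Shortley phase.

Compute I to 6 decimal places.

-0.190188

Rules hold: Σm=0, L=10 even, 4≤4≤6.
N = 3·11·9 = 297
Δ = 2!·0!·8!/11! = 1/495
Racah Σ t=1..1: t=1:−1/576 = -1/576
⇒ 3j(1 5 4; 0 0 0)² = 5/99, sgn -1
Racah Σ t=0..0: t=0:+1/1152 = 1/1152
⇒ 3j(1 5 4; 1 -1 0)² = 1/33, sgn +1
4πI² = N·(3j₀)²·(3jₘ)² = 5/11
I = -1·√(0.454545/4π) = -0.19018827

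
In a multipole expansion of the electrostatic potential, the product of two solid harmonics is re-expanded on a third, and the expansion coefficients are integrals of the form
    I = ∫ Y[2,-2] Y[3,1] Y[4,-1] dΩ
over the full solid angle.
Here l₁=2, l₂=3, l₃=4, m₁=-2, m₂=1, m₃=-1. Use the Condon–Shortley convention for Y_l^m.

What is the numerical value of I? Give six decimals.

0.000000

-2 + 1 − 1 = -2 ≠ 0: azimuthal integral kills it; I = 0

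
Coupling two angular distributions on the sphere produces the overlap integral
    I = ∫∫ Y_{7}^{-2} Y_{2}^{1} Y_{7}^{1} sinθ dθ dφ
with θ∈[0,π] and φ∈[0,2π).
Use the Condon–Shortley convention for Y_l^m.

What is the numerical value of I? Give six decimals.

m-sum 0 ✓  L=16 even ✓  5≤7≤9 ✓
Π(2lᵢ+1) = 15×5×15 = 1125
triangle coeff Δ(7,2,7) = 1/185640
Σ_t [0,2]: t=0:+1/2419200 t=1:−1/518400 t=2:+1/2419200 = -1/907200
(3j)²=56/3315 [(7 2 7; 0 0 0)], sign=+1
Σ_t [1,2]: t=1:−1/1935360 t=2:+1/1209600 = 1/3225600
(3j)²=243/61880 [(7 2 7; -2 1 1)], sign=+1
⇒ 4πI² = 3645/48841
I = (+1)√(3645/48841/(4π)) = 0.07706400

0.077064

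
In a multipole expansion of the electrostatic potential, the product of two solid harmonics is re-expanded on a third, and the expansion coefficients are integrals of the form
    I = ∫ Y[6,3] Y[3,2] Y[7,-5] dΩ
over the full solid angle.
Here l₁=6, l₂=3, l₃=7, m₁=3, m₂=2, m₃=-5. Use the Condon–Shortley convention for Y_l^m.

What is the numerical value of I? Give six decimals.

-0.123141

Rules hold: Σm=0, L=16 even, 3≤7≤9.
N = 13·7·15 = 1365
Δ = 2!·10!·4!/17! = 1/2042040
Racah Σ t=0..2: t=0:+1/207360 t=1:−1/57600 t=2:+1/207360 = -1/129600
⇒ 3j(6 3 7; 0 0 0)² = 168/12155, sgn +1
Racah Σ t=1..2: t=1:−1/1935360 t=2:+1/4354560 = -1/3483648
⇒ 3j(6 3 7; 3 2 -5)² = 125/12376, sgn -1
4πI² = N·(3j₀)²·(3jₘ)² = 7875/41327
I = -1·√(0.190553/4π) = -0.12314121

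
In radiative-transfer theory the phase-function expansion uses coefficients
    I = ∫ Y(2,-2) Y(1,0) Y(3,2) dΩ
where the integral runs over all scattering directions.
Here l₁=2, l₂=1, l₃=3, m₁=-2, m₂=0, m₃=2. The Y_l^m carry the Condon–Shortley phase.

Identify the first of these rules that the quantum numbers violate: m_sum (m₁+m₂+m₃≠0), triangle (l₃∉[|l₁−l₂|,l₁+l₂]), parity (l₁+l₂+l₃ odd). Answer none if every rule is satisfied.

Σmᵢ = 0  ✓
l₃∈[|l₁−l₂|,l₁+l₂]=[1,3], have l₃=3  ✓
Σlᵢ = 6 ⇒ even  ✓

none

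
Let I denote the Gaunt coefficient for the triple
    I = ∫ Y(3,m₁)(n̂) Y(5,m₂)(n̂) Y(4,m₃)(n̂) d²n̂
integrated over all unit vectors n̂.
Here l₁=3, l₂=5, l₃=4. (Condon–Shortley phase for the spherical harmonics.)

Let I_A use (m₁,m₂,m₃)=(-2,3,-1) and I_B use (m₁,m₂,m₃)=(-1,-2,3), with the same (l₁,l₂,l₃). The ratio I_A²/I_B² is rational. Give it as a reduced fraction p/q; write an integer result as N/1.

l's match ⇒ only the (l;m) 3-j factors differ between A and B.
A: triangle coeff Δ(3,5,4) = 1/180180; Σ_t [3,4]: t=3:−1/1440 t=4:+1/1152 = 1/5760; (3j)²=1/858 [(3 5 4; -2 3 -1)], sign=-1
B: triangle coeff Δ(3,5,4) = 1/180180; Σ_t [2,3]: t=2:+1/960 t=3:−1/4320 = 7/8640; (3j)²=343/12870 [(3 5 4; -1 -2 3)], sign=-1
I_A²/I_B² = (1/858)/(343/12870) = 15/343

15/343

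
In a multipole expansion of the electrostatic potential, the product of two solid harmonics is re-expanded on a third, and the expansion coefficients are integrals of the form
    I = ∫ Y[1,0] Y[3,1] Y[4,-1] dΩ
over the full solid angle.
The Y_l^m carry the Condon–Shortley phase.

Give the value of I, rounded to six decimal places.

Rules hold: Σm=0, L=8 even, 2≤4≤4.
N = 3·7·9 = 189
Δ = 0!·2!·6!/9! = 1/252
Racah Σ t=0..0: t=0:+1/36 = 1/36
⇒ 3j(1 3 4; 0 0 0)² = 4/63, sgn +1
Racah Σ t=0..0: t=0:+1/48 = 1/48
⇒ 3j(1 3 4; 0 1 -1)² = 5/84, sgn -1
4πI² = N·(3j₀)²·(3jₘ)² = 5/7
I = -1·√(0.714286/4π) = -0.23841361

-0.238414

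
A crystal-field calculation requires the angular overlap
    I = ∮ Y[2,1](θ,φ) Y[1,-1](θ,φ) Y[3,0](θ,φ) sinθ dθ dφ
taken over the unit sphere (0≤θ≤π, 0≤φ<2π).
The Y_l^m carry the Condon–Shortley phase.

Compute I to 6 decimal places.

0.143048

Rules hold: Σm=0, L=6 even, 1≤3≤3.
N = 5·3·7 = 105
Δ = 0!·4!·2!/7! = 1/105
Racah Σ t=0..0: t=0:+1/4 = 1/4
⇒ 3j(2 1 3; 0 0 0)² = 3/35, sgn -1
Racah Σ t=0..0: t=0:+1/12 = 1/12
⇒ 3j(2 1 3; 1 -1 0)² = 1/35, sgn -1
4πI² = N·(3j₀)²·(3jₘ)² = 9/35
I = +1·√(0.257143/4π) = 0.14304817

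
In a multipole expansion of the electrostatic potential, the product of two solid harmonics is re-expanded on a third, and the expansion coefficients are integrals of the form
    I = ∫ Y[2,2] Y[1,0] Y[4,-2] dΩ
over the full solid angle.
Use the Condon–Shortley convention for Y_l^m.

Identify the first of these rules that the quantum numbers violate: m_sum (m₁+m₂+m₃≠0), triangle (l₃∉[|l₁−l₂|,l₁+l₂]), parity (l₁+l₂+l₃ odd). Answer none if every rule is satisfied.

triangle

m₁+m₂+m₃ = 2 + 0 − 2 = 0  ✓
triangle: |2−1|=1 ≤ l₃=4 ≤ 2+1=3  ✗
parity: l₁+l₂+l₃ = 7 is odd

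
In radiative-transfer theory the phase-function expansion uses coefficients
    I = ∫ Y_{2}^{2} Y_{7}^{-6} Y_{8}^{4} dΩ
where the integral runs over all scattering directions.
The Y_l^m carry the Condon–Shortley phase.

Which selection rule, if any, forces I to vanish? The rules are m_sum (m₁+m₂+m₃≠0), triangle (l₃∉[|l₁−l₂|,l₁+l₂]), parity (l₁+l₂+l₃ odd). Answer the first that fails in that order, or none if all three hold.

Σmᵢ = 0  ✓
l₃∈[|l₁−l₂|,l₁+l₂]=[5,9], have l₃=8  ✓
Σlᵢ = 17 ⇒ odd  ✗

parity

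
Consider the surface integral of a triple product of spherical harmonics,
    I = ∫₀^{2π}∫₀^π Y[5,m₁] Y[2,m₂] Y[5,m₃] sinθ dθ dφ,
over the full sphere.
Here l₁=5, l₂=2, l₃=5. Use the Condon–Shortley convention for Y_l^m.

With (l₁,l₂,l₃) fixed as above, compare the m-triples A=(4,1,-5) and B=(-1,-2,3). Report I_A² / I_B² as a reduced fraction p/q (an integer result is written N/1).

135/112

Shared (l₁,l₂,l₃)=(5,2,5): N and (l;000)² cancel in I_A²/I_B².
A: Δ = 2!·8!·2!/13! = 1/38610; Racah Σ t=1..1: t=1:−1/80640 = -1/80640; ⇒ 3j(5 2 5; 4 1 -5)² = 9/286, sgn -1
B: Δ = 2!·8!·2!/13! = 1/38610; Racah Σ t=0..0: t=0:+1/5760 = 1/5760; ⇒ 3j(5 2 5; -1 -2 3)² = 56/2145, sgn +1
I_A²/I_B² = (9/286)/(56/2145) = 135/112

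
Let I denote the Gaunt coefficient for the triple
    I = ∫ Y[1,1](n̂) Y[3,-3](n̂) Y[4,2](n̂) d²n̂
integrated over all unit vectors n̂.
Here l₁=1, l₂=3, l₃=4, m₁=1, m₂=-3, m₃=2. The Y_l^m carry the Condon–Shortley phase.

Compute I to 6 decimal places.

0.061558

m-sum 0 ✓  L=8 even ✓  2≤4≤4 ✓
Π(2lᵢ+1) = 3×7×9 = 189
triangle coeff Δ(1,3,4) = 1/252
Σ_t [0,0]: t=0:+1/36 = 1/36
(3j)²=4/63 [(1 3 4; 0 0 0)], sign=+1
Σ_t [0,0]: t=0:+1/1440 = 1/1440
(3j)²=1/252 [(1 3 4; 1 -3 2)], sign=+1
⇒ 4πI² = 1/21
I = (+1)√(1/21/(4π)) = 0.06155813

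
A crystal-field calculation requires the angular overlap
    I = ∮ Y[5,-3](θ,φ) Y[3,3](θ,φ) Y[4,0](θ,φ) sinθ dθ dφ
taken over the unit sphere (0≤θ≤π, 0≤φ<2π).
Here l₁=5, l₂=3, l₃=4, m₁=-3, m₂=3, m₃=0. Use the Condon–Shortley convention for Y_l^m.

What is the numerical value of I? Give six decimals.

Checks pass: Σm=0; 12 even; l₃=4∈[2,8].
(2·5+1)(2·3+1)(2·4+1) = 693
Δ: 4! 6! 2! / 13! → 1/180180
sum: t=1:−1/576 t=2:+1/144 t=3:−1/576 = 1/288
3j²(5 3 4; 0 0 0) = Δ·Π!·Σ² = 20/1001  (sign +1)
sum: t=4:+1/2304 = 1/2304
3j²(5 3 4; -3 3 0) = Δ·Π!·Σ² = 5/143  (sign +1)
combine: 4πI² = 693·20/1001·5/143 = 900/1859
take √, sign +1: I = 0.19628026

0.196280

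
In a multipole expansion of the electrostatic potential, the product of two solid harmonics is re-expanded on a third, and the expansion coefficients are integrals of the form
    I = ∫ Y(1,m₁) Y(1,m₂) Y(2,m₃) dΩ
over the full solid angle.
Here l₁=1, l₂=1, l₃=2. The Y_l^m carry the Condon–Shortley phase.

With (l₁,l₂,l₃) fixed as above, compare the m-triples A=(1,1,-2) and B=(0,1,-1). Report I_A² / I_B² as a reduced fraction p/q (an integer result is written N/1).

Shared (l₁,l₂,l₃)=(1,1,2): N and (l;000)² cancel in I_A²/I_B².
A: Δ = 0!·2!·2!/5! = 1/30; Racah Σ t=0..0: t=0:+1/4 = 1/4; ⇒ 3j(1 1 2; 1 1 -2)² = 1/5, sgn +1
B: Δ = 0!·2!·2!/5! = 1/30; Racah Σ t=0..0: t=0:+1/2 = 1/2; ⇒ 3j(1 1 2; 0 1 -1)² = 1/10, sgn -1
I_A²/I_B² = (1/5)/(1/10) = 2/1

2/1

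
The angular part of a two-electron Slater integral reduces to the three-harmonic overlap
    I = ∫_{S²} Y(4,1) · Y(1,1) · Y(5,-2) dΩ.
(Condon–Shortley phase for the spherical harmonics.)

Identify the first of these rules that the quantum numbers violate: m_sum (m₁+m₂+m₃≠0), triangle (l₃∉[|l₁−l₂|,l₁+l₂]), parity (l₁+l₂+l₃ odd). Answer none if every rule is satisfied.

none

m₁+m₂+m₃ = 1 + 1 − 2 = 0  ✓
triangle: |4−1|=3 ≤ l₃=5 ≤ 4+1=5  ✓
parity: l₁+l₂+l₃ = 10 is even  ✓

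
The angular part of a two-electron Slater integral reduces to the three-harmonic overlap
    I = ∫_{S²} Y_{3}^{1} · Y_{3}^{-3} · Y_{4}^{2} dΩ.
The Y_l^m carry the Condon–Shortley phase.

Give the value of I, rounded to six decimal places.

-0.188451

Rules hold: Σm=0, L=10 even, 0≤4≤6.
N = 7·7·9 = 441
Δ = 2!·4!·4!/11! = 1/34650
Racah Σ t=0..2: t=0:+1/72 t=1:−1/16 t=2:+1/72 = -5/144
⇒ 3j(3 3 4; 0 0 0)² = 2/77, sgn -1
Racah Σ t=0..0: t=0:+1/192 = 1/192
⇒ 3j(3 3 4; 1 -3 2)² = 3/77, sgn +1
4πI² = N·(3j₀)²·(3jₘ)² = 54/121
I = -1·√(0.446281/4π) = -0.18845135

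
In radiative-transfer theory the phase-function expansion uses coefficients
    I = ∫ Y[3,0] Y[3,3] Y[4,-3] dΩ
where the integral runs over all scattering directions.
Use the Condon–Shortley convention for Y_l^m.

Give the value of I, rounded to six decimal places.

0.203551

Rules hold: Σm=0, L=10 even, 0≤4≤6.
N = 7·7·9 = 441
Δ = 2!·4!·4!/11! = 1/34650
Racah Σ t=0..2: t=0:+1/72 t=1:−1/16 t=2:+1/72 = -5/144
⇒ 3j(3 3 4; 0 0 0)² = 2/77, sgn -1
Racah Σ t=2..2: t=2:+1/288 = 1/288
⇒ 3j(3 3 4; 0 3 -3)² = 1/22, sgn -1
4πI² = N·(3j₀)²·(3jₘ)² = 63/121
I = +1·√(0.520661/4π) = 0.20355073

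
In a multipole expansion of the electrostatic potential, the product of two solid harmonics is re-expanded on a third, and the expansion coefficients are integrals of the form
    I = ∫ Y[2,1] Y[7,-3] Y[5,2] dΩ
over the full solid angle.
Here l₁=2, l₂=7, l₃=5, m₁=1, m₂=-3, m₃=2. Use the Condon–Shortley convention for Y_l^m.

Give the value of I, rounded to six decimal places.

Checks pass: Σm=0; 14 even; l₃=5∈[5,9].
(2·2+1)(2·7+1)(2·5+1) = 825
Δ: 4! 0! 10! / 15! → 1/15015
sum: t=2:+1/57600 = 1/57600
3j²(2 7 5; 0 0 0) = Δ·Π!·Σ² = 21/715  (sign -1)
sum: t=1:−1/181440 = -1/181440
3j²(2 7 5; 1 -3 2) = Δ·Π!·Σ² = 32/1001  (sign +1)
combine: 4πI² = 825·21/715·32/1001 = 1440/1859
take √, sign -1: I = -0.24827707

-0.248277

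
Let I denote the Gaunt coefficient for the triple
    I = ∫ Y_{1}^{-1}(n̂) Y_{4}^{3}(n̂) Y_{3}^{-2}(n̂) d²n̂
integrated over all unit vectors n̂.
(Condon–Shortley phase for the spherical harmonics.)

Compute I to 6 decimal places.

-0.282095

Checks pass: Σm=0; 8 even; l₃=3∈[3,5].
(2·1+1)(2·4+1)(2·3+1) = 189
Δ: 2! 0! 6! / 9! → 1/252
sum: t=1:−1/36 = -1/36
3j²(1 4 3; 0 0 0) = Δ·Π!·Σ² = 4/63  (sign +1)
sum: t=2:+1/240 = 1/240
3j²(1 4 3; -1 3 -2) = Δ·Π!·Σ² = 1/12  (sign -1)
combine: 4πI² = 189·4/63·1/12 = 1/1
take √, sign -1: I = -0.28209479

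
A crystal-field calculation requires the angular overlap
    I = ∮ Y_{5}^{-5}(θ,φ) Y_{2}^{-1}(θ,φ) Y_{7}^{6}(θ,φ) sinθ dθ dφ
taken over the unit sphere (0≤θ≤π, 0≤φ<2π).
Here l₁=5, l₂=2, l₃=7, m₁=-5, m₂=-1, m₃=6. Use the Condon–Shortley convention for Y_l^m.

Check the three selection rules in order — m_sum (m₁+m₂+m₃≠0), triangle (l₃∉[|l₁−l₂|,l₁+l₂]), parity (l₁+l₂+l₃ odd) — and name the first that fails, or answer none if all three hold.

Σmᵢ = 0  ✓
l₃∈[|l₁−l₂|,l₁+l₂]=[3,7], have l₃=7  ✓
Σlᵢ = 14 ⇒ even  ✓

none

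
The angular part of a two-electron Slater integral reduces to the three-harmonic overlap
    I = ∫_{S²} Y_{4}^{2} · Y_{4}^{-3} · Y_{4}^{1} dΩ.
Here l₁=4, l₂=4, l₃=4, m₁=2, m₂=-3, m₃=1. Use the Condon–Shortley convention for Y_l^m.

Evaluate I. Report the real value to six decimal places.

Checks pass: Σm=0; 12 even; l₃=4∈[0,8].
(2·4+1)(2·4+1)(2·4+1) = 729
Δ: 4! 4! 4! / 13! → 1/450450
sum: t=0:+1/13824 t=1:−1/216 t=2:+1/64 t=3:−1/216 t=4:+1/13824 = 5/768
3j²(4 4 4; 0 0 0) = Δ·Π!·Σ² = 18/1001  (sign +1)
sum: t=0:+1/576 t=1:−1/864 = 1/1728
3j²(4 4 4; 2 -3 1) = Δ·Π!·Σ² = 5/1287  (sign -1)
combine: 4πI² = 729·18/1001·5/1287 = 7290/143143
take √, sign -1: I = -0.06366105

-0.063661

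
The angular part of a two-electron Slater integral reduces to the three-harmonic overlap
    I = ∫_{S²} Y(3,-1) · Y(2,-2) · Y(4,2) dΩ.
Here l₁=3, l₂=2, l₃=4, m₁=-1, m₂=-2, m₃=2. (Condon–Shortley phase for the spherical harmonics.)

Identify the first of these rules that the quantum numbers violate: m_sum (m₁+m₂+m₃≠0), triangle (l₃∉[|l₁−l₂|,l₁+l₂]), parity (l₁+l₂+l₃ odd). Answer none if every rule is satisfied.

m_sum

azimuthal sum: -1 − 2 + 2 = -1  ✗
1 ≤ 4 ≤ 5 (triangle on l)
L = 3 + 2 + 4 = 9 (odd)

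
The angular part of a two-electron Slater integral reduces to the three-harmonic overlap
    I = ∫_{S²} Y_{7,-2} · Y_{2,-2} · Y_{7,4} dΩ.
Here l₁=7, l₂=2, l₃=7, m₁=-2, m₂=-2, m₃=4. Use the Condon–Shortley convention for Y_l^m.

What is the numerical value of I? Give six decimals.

-0.163963

Checks pass: Σm=0; 16 even; l₃=7∈[5,9].
(2·7+1)(2·2+1)(2·7+1) = 1125
Δ: 2! 12! 2! / 17! → 1/185640
sum: t=0:+1/2419200 t=1:−1/518400 t=2:+1/2419200 = -1/907200
3j²(7 2 7; 0 0 0) = Δ·Π!·Σ² = 56/3315  (sign +1)
sum: t=0:+1/8709120 = 1/8709120
3j²(7 2 7; -2 -2 4) = Δ·Π!·Σ² = 55/3094  (sign -1)
combine: 4πI² = 1125·56/3315·55/3094 = 16500/48841
take √, sign -1: I = -0.16396259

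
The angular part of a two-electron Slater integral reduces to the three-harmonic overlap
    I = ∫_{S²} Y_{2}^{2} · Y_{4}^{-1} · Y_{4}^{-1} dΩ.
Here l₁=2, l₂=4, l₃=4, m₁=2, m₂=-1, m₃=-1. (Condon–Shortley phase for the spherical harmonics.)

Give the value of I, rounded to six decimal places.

Checks pass: Σm=0; 10 even; l₃=4∈[2,6].
(2·2+1)(2·4+1)(2·4+1) = 405
Δ: 2! 2! 6! / 11! → 1/13860
sum: t=0:+1/192 t=1:−1/36 t=2:+1/192 = -5/288
3j²(2 4 4; 0 0 0) = Δ·Π!·Σ² = 20/693  (sign -1)
sum: t=0:+1/144 = 1/144
3j²(2 4 4; 2 -1 -1) = Δ·Π!·Σ² = 10/231  (sign -1)
combine: 4πI² = 405·20/693·10/231 = 3000/5929
take √, sign +1: I = 0.20066192

0.200662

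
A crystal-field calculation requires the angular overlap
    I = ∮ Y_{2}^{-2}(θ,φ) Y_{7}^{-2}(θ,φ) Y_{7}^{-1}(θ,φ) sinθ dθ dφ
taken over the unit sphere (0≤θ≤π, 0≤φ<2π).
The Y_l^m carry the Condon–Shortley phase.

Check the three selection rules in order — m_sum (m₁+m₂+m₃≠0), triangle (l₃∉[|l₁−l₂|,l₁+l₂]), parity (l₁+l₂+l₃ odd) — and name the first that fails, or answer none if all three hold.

Σmᵢ = -5  ✗
l₃∈[|l₁−l₂|,l₁+l₂]=[5,9], have l₃=7
Σlᵢ = 16 ⇒ even

m_sum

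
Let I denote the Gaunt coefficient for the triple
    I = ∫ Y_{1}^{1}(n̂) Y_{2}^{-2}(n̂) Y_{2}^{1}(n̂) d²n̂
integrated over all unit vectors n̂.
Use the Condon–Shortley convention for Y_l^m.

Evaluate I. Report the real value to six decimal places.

Σlᵢ=5 odd — θ-integrand is odd under cosθ→−cosθ; I=0

0.000000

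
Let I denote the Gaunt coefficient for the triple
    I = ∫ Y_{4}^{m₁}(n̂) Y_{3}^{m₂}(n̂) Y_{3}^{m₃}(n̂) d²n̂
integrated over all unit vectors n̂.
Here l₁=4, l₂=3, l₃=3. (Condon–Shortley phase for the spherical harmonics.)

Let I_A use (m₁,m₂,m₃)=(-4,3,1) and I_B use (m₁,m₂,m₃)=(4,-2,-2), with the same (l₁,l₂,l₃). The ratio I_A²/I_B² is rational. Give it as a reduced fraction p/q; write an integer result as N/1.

3/5

Shared (l₁,l₂,l₃)=(4,3,3): N and (l;000)² cancel in I_A²/I_B².
A: Δ = 4!·4!·2!/11! = 1/34650; Racah Σ t=4..4: t=4:+1/1152 = 1/1152; ⇒ 3j(4 3 3; -4 3 1)² = 1/33, sgn +1
B: Δ = 4!·4!·2!/11! = 1/34650; Racah Σ t=0..0: t=0:+1/576 = 1/576; ⇒ 3j(4 3 3; 4 -2 -2)² = 5/99, sgn -1
I_A²/I_B² = (1/33)/(5/99) = 3/5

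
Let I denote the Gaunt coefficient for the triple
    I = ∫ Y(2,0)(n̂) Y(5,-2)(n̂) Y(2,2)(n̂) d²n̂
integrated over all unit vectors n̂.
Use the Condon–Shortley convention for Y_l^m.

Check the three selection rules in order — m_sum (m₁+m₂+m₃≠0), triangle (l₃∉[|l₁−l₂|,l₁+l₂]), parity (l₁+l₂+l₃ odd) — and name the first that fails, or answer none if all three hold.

Σmᵢ = 0  ✓
l₃∈[|l₁−l₂|,l₁+l₂]=[3,7], have l₃=2  ✗
Σlᵢ = 9 ⇒ odd

triangle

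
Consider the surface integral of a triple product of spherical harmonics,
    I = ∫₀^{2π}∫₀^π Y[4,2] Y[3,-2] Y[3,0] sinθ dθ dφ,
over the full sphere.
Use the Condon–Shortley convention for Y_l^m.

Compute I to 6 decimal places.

-0.044418

m-sum 0 ✓  L=10 even ✓  1≤3≤7 ✓
Π(2lᵢ+1) = 9×7×7 = 441
triangle coeff Δ(4,3,3) = 1/34650
Σ_t [1,3]: t=1:−1/72 t=2:+1/16 t=3:−1/72 = 5/144
(3j)²=2/77 [(4 3 3; 0 0 0)], sign=-1
Σ_t [0,1]: t=0:+1/96 t=1:−1/72 = -1/288
(3j)²=1/462 [(4 3 3; 2 -2 0)], sign=+1
⇒ 4πI² = 3/121
I = (-1)√(3/121/(4π)) = -0.04441841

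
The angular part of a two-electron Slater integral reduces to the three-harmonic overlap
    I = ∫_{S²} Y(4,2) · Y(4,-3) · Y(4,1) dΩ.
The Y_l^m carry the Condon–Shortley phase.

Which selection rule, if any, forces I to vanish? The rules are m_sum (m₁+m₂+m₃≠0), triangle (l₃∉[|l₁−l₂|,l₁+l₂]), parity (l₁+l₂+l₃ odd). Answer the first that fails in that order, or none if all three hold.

none

m₁+m₂+m₃ = 2 − 3 + 1 = 0  ✓
triangle: |4−4|=0 ≤ l₃=4 ≤ 4+4=8  ✓
parity: l₁+l₂+l₃ = 12 is even  ✓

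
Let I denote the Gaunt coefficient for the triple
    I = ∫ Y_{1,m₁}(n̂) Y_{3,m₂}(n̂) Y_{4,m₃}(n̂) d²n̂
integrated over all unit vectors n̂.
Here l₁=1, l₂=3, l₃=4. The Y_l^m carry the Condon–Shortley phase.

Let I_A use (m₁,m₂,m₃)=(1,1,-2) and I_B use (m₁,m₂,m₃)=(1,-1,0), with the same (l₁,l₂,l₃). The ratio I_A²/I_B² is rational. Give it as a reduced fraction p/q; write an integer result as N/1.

5/2

Same 1,3,4: normalisation and zero-m 3j drop out of the ratio.
A: Δ: 0! 2! 6! / 9! → 1/252; sum: t=0:+1/96 = 1/96; 3j²(1 3 4; 1 1 -2) = Δ·Π!·Σ² = 5/84  (sign +1)
B: Δ: 0! 2! 6! / 9! → 1/252; sum: t=0:+1/96 = 1/96; 3j²(1 3 4; 1 -1 0) = Δ·Π!·Σ² = 1/42  (sign +1)
I_A²/I_B² = (5/84)/(1/42) = 5/2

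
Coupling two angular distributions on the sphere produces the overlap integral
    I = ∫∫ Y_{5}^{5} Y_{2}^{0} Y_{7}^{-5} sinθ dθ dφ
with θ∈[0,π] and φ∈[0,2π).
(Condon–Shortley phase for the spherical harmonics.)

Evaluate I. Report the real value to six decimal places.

Rules hold: Σm=0, L=14 even, 3≤7≤7.
N = 11·5·15 = 825
Δ = 0!·10!·4!/15! = 1/15015
Racah Σ t=0..0: t=0:+1/57600 = 1/57600
⇒ 3j(5 2 7; 0 0 0)² = 21/715, sgn -1
Racah Σ t=0..0: t=0:+1/14515200 = 1/14515200
⇒ 3j(5 2 7; 5 0 -5)² = 2/455, sgn +1
4πI² = N·(3j₀)²·(3jₘ)² = 18/169
I = -1·√(0.106509/4π) = -0.09206360

-0.092064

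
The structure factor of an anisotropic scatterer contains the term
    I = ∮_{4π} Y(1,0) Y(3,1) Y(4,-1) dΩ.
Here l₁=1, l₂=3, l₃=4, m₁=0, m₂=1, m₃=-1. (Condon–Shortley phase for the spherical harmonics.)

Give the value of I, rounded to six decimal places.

m-sum 0 ✓  L=8 even ✓  2≤4≤4 ✓
Π(2lᵢ+1) = 3×7×9 = 189
triangle coeff Δ(1,3,4) = 1/252
Σ_t [0,0]: t=0:+1/36 = 1/36
(3j)²=4/63 [(1 3 4; 0 0 0)], sign=+1
Σ_t [0,0]: t=0:+1/48 = 1/48
(3j)²=5/84 [(1 3 4; 0 1 -1)], sign=-1
⇒ 4πI² = 5/7
I = (-1)√(5/7/(4π)) = -0.23841361

-0.238414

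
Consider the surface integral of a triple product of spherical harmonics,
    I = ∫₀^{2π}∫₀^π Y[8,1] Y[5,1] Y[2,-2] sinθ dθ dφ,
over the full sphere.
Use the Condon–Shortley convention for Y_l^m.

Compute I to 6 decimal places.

0.000000

triangle: need 3≤l₃≤13, have 2; I=0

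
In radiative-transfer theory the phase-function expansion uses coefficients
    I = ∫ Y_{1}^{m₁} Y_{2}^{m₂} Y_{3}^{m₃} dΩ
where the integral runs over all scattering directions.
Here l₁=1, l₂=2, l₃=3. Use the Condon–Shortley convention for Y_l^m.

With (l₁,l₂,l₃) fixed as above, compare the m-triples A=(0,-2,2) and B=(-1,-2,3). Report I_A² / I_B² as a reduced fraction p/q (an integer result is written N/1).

l's match ⇒ only the (l;m) 3-j factors differ between A and B.
A: triangle coeff Δ(1,2,3) = 1/105; Σ_t [0,0]: t=0:+1/24 = 1/24; (3j)²=1/21 [(1 2 3; 0 -2 2)], sign=-1
B: triangle coeff Δ(1,2,3) = 1/105; Σ_t [0,0]: t=0:+1/48 = 1/48; (3j)²=1/7 [(1 2 3; -1 -2 3)], sign=+1
I_A²/I_B² = (1/21)/(1/7) = 1/3

1/3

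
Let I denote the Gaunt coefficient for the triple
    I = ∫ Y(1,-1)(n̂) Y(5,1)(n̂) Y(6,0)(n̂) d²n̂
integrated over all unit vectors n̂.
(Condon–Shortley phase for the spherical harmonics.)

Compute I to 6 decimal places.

0.158246

m-sum 0 ✓  L=12 even ✓  4≤6≤6 ✓
Π(2lᵢ+1) = 3×11×13 = 429
triangle coeff Δ(1,5,6) = 1/858
Σ_t [0,0]: t=0:+1/14400 = 1/14400
(3j)²=6/143 [(1 5 6; 0 0 0)], sign=+1
Σ_t [0,0]: t=0:+1/34560 = 1/34560
(3j)²=5/286 [(1 5 6; -1 1 0)], sign=+1
⇒ 4πI² = 45/143
I = (+1)√(45/143/(4π)) = 0.15824621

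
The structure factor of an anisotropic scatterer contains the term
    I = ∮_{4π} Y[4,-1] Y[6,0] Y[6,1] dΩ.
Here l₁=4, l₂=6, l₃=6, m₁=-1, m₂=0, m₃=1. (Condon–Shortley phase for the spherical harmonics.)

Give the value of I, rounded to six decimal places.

Checks pass: Σm=0; 16 even; l₃=6∈[2,10].
(2·4+1)(2·6+1)(2·6+1) = 1521
Δ: 4! 4! 8! / 17! → 1/15315300
sum: t=0:+1/829440 t=1:−1/25920 t=2:+1/9216 t=3:−1/25920 t=4:+1/829440 = 7/207360
3j²(4 6 6; 0 0 0) = Δ·Π!·Σ² = 28/2431  (sign +1)
sum: t=1:−1/103680 t=2:+1/13824 t=3:−1/17280 t=4:+1/207360 = 1/103680
3j²(4 6 6; -1 0 1) = Δ·Π!·Σ² = 10/7293  (sign -1)
combine: 4πI² = 1521·28/2431·10/7293 = 840/34969
take √, sign -1: I = -0.04372130

-0.043721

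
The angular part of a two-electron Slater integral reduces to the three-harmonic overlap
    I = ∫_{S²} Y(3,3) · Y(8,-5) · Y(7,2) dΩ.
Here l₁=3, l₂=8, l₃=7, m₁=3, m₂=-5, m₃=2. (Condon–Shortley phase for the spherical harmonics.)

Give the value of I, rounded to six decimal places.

0.185908

Checks pass: Σm=0; 18 even; l₃=7∈[5,11].
(2·3+1)(2·8+1)(2·7+1) = 1785
Δ: 4! 2! 12! / 19! → 1/5290740
sum: t=1:−1/7257600 t=2:+1/2073600 t=3:−1/7257600 = 1/4838400
3j²(3 8 7; 0 0 0) = Δ·Π!·Σ² = 252/20995  (sign -1)
sum: t=0:+1/104509440 = 1/104509440
3j²(3 8 7; 3 -5 2) = Δ·Π!·Σ² = 275/13566  (sign -1)
combine: 4πI² = 1785·252/20995·275/13566 = 34650/79781
take √, sign +1: I = 0.18590752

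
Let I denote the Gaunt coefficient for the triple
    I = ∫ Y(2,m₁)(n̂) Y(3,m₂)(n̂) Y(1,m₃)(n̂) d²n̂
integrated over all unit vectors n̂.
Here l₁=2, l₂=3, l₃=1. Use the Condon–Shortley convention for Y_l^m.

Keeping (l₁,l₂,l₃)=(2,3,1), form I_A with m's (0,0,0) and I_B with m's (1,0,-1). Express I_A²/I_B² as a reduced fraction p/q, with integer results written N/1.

3/1

l's match ⇒ only the (l;m) 3-j factors differ between A and B.
A: triangle coeff Δ(2,3,1) = 1/105; Σ_t [2,2]: t=2:+1/4 = 1/4; (3j)²=3/35 [(2 3 1; 0 0 0)], sign=-1
B: triangle coeff Δ(2,3,1) = 1/105; Σ_t [1,1]: t=1:−1/12 = -1/12; (3j)²=1/35 [(2 3 1; 1 0 -1)], sign=-1
I_A²/I_B² = (3/35)/(1/35) = 3/1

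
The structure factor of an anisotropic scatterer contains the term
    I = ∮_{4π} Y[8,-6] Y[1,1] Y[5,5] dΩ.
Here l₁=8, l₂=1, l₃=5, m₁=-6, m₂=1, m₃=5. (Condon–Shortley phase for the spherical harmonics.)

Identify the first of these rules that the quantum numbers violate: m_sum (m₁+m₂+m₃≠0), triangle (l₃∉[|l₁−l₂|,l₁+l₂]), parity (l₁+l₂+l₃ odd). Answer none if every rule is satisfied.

Σmᵢ = 0  ✓
l₃∈[|l₁−l₂|,l₁+l₂]=[7,9], have l₃=5  ✗
Σlᵢ = 14 ⇒ even

triangle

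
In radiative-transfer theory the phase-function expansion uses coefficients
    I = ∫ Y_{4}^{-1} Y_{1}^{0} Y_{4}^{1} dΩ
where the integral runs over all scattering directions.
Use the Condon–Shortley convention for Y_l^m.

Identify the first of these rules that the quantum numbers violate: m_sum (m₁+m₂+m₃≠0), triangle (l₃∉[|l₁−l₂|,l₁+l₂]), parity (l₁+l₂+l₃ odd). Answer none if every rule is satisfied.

parity

Σmᵢ = 0  ✓
l₃∈[|l₁−l₂|,l₁+l₂]=[3,5], have l₃=4  ✓
Σlᵢ = 9 ⇒ odd  ✗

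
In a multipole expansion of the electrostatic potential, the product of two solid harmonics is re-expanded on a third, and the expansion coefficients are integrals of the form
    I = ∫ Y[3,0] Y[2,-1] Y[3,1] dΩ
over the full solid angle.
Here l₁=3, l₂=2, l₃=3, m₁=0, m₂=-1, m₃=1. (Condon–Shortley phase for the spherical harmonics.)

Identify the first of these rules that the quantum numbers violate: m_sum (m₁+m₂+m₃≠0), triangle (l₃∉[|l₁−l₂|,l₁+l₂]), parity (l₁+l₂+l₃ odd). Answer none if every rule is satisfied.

none

azimuthal sum: 0 − 1 + 1 = 0  ✓
1 ≤ 3 ≤ 5 (triangle on l)  ✓
L = 3 + 2 + 3 = 8 (even)  ✓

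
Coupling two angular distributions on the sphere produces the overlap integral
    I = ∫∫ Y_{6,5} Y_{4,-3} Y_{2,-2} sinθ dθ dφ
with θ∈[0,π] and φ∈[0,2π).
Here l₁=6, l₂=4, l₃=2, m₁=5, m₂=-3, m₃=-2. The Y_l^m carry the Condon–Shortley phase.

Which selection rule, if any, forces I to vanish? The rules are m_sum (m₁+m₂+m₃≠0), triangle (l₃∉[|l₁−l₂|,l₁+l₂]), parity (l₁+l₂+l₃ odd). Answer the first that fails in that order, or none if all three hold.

m₁+m₂+m₃ = 5 − 3 − 2 = 0  ✓
triangle: |6−4|=2 ≤ l₃=2 ≤ 6+4=10  ✓
parity: l₁+l₂+l₃ = 12 is even  ✓

none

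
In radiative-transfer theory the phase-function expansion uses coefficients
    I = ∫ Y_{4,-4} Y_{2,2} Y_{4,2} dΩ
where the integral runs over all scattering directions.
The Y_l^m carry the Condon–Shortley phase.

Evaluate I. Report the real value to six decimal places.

-0.106180

Checks pass: Σm=0; 10 even; l₃=4∈[2,6].
(2·4+1)(2·2+1)(2·4+1) = 405
Δ: 2! 6! 2! / 11! → 1/13860
sum: t=0:+1/192 t=1:−1/36 t=2:+1/192 = -5/288
3j²(4 2 4; 0 0 0) = Δ·Π!·Σ² = 20/693  (sign -1)
sum: t=2:+1/2880 = 1/2880
3j²(4 2 4; -4 2 2) = Δ·Π!·Σ² = 2/165  (sign +1)
combine: 4πI² = 405·20/693·2/165 = 120/847
take √, sign -1: I = -0.10618031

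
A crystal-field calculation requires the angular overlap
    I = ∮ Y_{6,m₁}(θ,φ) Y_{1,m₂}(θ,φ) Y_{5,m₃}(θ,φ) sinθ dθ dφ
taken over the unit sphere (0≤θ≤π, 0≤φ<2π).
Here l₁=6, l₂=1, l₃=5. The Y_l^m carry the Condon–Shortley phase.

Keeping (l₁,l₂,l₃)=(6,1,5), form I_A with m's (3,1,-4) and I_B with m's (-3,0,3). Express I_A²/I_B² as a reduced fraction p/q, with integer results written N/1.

Same 6,1,5: normalisation and zero-m 3j drop out of the ratio.
A: Δ: 2! 10! 0! / 13! → 1/858; sum: t=2:+1/725760 = 1/725760; 3j²(6 1 5; 3 1 -4) = Δ·Π!·Σ² = 1/286  (sign -1)
B: Δ: 2! 10! 0! / 13! → 1/858; sum: t=1:−1/80640 = -1/80640; 3j²(6 1 5; -3 0 3) = Δ·Π!·Σ² = 9/286  (sign -1)
I_A²/I_B² = (1/286)/(9/286) = 1/9

1/9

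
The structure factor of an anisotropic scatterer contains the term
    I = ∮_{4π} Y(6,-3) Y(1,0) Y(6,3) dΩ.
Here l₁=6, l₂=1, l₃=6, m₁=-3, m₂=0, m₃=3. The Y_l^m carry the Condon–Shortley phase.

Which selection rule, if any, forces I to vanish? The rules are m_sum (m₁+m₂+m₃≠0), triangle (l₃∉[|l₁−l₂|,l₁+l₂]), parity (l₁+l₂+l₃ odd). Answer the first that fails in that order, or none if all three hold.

m₁+m₂+m₃ = -3 + 0 + 3 = 0  ✓
triangle: |6−1|=5 ≤ l₃=6 ≤ 6+1=7  ✓
parity: l₁+l₂+l₃ = 13 is odd  ✗

parity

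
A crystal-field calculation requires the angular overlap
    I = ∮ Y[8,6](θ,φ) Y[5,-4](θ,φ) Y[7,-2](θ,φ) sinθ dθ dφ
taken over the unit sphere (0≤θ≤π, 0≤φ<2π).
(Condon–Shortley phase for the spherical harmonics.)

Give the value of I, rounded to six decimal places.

-0.146782

Checks pass: Σm=0; 20 even; l₃=7∈[3,13].
(2·8+1)(2·5+1)(2·7+1) = 2805
Δ: 6! 10! 4! / 21! → 1/814773960
sum: t=1:−1/87091200 t=2:+1/4976640 t=3:−1/2073600 t=4:+1/4976640 t=5:−1/87091200 = -1/9676800
3j²(8 5 7; 0 0 0) = Δ·Π!·Σ² = 360/46189  (sign +1)
sum: t=0:+1/348364800 t=1:−1/1045094400 = 1/522547200
3j²(8 5 7; 6 -4 -2) = Δ·Π!·Σ² = 4/323  (sign -1)
combine: 4πI² = 2805·360/46189·4/323 = 21600/79781
take √, sign -1: I = -0.14678180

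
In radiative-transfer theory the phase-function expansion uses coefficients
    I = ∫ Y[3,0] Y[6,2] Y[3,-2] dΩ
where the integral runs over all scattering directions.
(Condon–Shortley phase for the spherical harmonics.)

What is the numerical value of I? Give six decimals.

m-sum 0 ✓  L=12 even ✓  3≤3≤9 ✓
Π(2lᵢ+1) = 7×13×7 = 637
triangle coeff Δ(3,6,3) = 1/12012
Σ_t [3,3]: t=3:−1/1296 = -1/1296
(3j)²=100/3003 [(3 6 3; 0 0 0)], sign=+1
Σ_t [3,3]: t=3:−1/4320 = -1/4320
(3j)²=8/429 [(3 6 3; 0 2 -2)], sign=+1
⇒ 4πI² = 5600/14157
I = (+1)√(5600/14157/(4π)) = 0.17742036

0.177420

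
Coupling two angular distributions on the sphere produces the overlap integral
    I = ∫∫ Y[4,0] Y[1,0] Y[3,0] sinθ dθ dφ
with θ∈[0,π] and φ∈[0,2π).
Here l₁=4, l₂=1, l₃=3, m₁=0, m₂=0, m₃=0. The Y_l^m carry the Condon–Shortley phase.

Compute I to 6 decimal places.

Rules hold: Σm=0, L=8 even, 3≤3≤5.
N = 9·3·7 = 189
Δ = 2!·6!·0!/9! = 1/252
Racah Σ t=1..1: t=1:−1/36 = -1/36
⇒ 3j(4 1 3; 0 0 0)² = 4/63, sgn +1
(m-triple is (0,0,0) — same symbol as above.)
4πI² = N·(3j₀)²·(3jₘ)² = 16/21
I = +1·√(0.761905/4π) = 0.24623252

0.246233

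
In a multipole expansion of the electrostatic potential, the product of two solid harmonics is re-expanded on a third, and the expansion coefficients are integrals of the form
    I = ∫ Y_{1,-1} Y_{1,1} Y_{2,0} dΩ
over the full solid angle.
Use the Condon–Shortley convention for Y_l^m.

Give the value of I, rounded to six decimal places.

m-sum 0 ✓  L=4 even ✓  0≤2≤2 ✓
Π(2lᵢ+1) = 3×3×5 = 45
triangle coeff Δ(1,1,2) = 1/30
Σ_t [0,0]: t=0:+1/1 = 1/1
(3j)²=2/15 [(1 1 2; 0 0 0)], sign=+1
Σ_t [0,0]: t=0:+1/4 = 1/4
(3j)²=1/30 [(1 1 2; -1 1 0)], sign=+1
⇒ 4πI² = 1/5
I = (+1)√(1/5/(4π)) = 0.12615663

0.126157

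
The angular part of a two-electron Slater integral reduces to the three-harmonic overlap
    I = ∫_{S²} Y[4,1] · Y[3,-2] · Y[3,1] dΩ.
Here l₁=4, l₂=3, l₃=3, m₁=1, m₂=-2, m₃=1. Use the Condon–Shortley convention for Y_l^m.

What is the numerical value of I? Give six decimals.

0.145070

m-sum 0 ✓  L=10 even ✓  1≤3≤7 ✓
Π(2lᵢ+1) = 9×7×7 = 441
triangle coeff Δ(4,3,3) = 1/34650
Σ_t [1,3]: t=1:−1/72 t=2:+1/16 t=3:−1/72 = 5/144
(3j)²=2/77 [(4 3 3; 0 0 0)], sign=-1
Σ_t [0,1]: t=0:+1/144 t=1:−1/48 = -1/72
(3j)²=16/693 [(4 3 3; 1 -2 1)], sign=-1
⇒ 4πI² = 32/121
I = (+1)√(32/121/(4π)) = 0.14506992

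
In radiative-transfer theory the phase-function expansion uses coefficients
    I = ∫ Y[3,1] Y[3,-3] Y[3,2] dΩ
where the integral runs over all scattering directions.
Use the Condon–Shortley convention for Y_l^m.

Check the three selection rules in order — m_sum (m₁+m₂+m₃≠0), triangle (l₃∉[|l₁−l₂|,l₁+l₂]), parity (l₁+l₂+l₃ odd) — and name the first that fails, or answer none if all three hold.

parity

Σmᵢ = 0  ✓
l₃∈[|l₁−l₂|,l₁+l₂]=[0,6], have l₃=3  ✓
Σlᵢ = 9 ⇒ odd  ✗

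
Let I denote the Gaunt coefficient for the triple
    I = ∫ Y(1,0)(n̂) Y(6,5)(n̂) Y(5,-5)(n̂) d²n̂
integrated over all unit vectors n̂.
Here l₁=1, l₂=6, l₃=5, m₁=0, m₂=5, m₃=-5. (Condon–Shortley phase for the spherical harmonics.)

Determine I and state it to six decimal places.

-0.135514

m-sum 0 ✓  L=12 even ✓  5≤5≤7 ✓
Π(2lᵢ+1) = 3×13×11 = 429
triangle coeff Δ(1,6,5) = 1/858
Σ_t [1,1]: t=1:−1/14400 = -1/14400
(3j)²=6/143 [(1 6 5; 0 0 0)], sign=+1
Σ_t [1,1]: t=1:−1/3628800 = -1/3628800
(3j)²=1/78 [(1 6 5; 0 5 -5)], sign=-1
⇒ 4πI² = 3/13
I = (-1)√(3/13/(4π)) = -0.13551395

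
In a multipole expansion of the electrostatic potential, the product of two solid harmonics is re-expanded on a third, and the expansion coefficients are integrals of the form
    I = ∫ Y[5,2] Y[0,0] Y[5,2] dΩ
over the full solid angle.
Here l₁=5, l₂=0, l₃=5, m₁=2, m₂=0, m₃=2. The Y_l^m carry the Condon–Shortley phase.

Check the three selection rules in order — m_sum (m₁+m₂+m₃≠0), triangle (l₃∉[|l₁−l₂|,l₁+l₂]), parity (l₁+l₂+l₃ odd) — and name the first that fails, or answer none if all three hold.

azimuthal sum: 2 + 0 + 2 = 4  ✗
5 ≤ 5 ≤ 5 (triangle on l)
L = 5 + 0 + 5 = 10 (even)

m_sum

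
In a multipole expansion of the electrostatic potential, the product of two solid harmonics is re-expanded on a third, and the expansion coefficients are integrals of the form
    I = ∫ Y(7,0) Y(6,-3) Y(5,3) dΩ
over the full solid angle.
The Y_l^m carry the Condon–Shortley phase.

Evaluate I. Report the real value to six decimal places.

Checks pass: Σm=0; 18 even; l₃=5∈[1,13].
(2·7+1)(2·6+1)(2·5+1) = 2145
Δ: 8! 6! 4! / 19! → 1/174594420
sum: t=2:+1/4147200 t=3:−1/207360 t=4:+1/82944 t=5:−1/207360 t=6:+1/4147200 = 1/345600
3j²(7 6 5; 0 0 0) = Δ·Π!·Σ² = 420/46189  (sign -1)
sum: t=1:−1/14515200 t=2:+1/1036800 t=3:−1/829440 = -1/3225600
3j²(7 6 5; 0 -3 3) = Δ·Π!·Σ² = 567/230945  (sign -1)
combine: 4πI² = 2145·420/46189·567/230945 = 714420/14919047
take √, sign +1: I = 0.06173072

0.061731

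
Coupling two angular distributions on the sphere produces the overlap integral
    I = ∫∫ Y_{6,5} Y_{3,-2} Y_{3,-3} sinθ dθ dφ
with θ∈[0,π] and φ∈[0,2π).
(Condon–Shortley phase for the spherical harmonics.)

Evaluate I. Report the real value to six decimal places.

-0.254801

Checks pass: Σm=0; 12 even; l₃=3∈[3,9].
(2·6+1)(2·3+1)(2·3+1) = 637
Δ: 6! 6! 0! / 13! → 1/12012
sum: t=3:−1/1296 = -1/1296
3j²(6 3 3; 0 0 0) = Δ·Π!·Σ² = 100/3003  (sign +1)
sum: t=1:−1/86400 = -1/86400
3j²(6 3 3; 5 -2 -3) = Δ·Π!·Σ² = 1/26  (sign -1)
combine: 4πI² = 637·100/3003·1/26 = 350/429
take √, sign -1: I = -0.25480060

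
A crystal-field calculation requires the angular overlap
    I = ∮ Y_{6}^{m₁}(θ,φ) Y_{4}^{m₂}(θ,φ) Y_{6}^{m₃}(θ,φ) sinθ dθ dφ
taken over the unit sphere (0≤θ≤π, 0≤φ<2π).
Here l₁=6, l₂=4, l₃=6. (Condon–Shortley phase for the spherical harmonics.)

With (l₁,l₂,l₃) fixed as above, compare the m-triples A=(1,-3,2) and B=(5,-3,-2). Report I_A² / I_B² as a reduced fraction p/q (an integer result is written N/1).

2/33

Same 6,4,6: normalisation and zero-m 3j drop out of the ratio.
A: Δ: 4! 8! 4! / 17! → 1/15315300; sum: t=0:+1/103680 t=1:−1/82944 = -1/414720; 3j²(6 4 6; 1 -3 2) = Δ·Π!·Σ² = 49/43758  (sign -1)
B: Δ: 4! 8! 4! / 17! → 1/15315300; sum: t=0:+1/725760 t=1:−1/5806080 = 1/829440; 3j²(6 4 6; 5 -3 -2) = Δ·Π!·Σ² = 49/2652  (sign +1)
I_A²/I_B² = (49/43758)/(49/2652) = 2/33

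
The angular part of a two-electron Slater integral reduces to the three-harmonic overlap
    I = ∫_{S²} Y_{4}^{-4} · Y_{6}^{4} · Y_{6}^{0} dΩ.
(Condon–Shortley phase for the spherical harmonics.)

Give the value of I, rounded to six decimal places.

Rules hold: Σm=0, L=16 even, 2≤6≤10.
N = 9·13·13 = 1521
Δ = 4!·4!·8!/17! = 1/15315300
Racah Σ t=0..4: t=0:+1/829440 t=1:−1/25920 t=2:+1/9216 t=3:−1/25920 t=4:+1/829440 = 7/207360
⇒ 3j(4 6 6; 0 0 0)² = 28/2431, sgn +1
Racah Σ t=4..4: t=4:+1/829440 = 1/829440
⇒ 3j(4 6 6; -4 4 0)² = 35/2431, sgn +1
4πI² = N·(3j₀)²·(3jₘ)² = 8820/34969
I = +1·√(0.252223/4π) = 0.14167322

0.141673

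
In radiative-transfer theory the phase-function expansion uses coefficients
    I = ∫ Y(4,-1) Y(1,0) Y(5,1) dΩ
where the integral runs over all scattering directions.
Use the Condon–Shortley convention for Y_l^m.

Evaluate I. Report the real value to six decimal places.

Rules hold: Σm=0, L=10 even, 3≤5≤5.
N = 9·3·11 = 297
Δ = 0!·8!·2!/11! = 1/495
Racah Σ t=0..0: t=0:+1/576 = 1/576
⇒ 3j(4 1 5; 0 0 0)² = 5/99, sgn -1
Racah Σ t=0..0: t=0:+1/720 = 1/720
⇒ 3j(4 1 5; -1 0 1)² = 8/165, sgn +1
4πI² = N·(3j₀)²·(3jₘ)² = 8/11
I = -1·√(0.727273/4π) = -0.24057125

-0.240571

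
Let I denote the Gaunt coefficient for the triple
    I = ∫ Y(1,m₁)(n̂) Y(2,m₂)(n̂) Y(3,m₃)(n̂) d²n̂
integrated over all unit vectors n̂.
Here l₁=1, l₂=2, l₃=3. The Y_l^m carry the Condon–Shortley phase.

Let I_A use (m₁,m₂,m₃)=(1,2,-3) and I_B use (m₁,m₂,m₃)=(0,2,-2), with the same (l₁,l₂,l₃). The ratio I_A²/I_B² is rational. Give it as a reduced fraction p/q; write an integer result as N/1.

3/1

Same 1,2,3: normalisation and zero-m 3j drop out of the ratio.
A: Δ: 0! 2! 4! / 7! → 1/105; sum: t=0:+1/48 = 1/48; 3j²(1 2 3; 1 2 -3) = Δ·Π!·Σ² = 1/7  (sign +1)
B: Δ: 0! 2! 4! / 7! → 1/105; sum: t=0:+1/24 = 1/24; 3j²(1 2 3; 0 2 -2) = Δ·Π!·Σ² = 1/21  (sign -1)
I_A²/I_B² = (1/7)/(1/21) = 3/1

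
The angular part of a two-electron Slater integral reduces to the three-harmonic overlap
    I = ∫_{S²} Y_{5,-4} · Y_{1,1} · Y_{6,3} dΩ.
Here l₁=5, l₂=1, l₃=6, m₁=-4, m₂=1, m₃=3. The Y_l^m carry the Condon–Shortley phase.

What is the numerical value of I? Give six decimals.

m-sum 0 ✓  L=12 even ✓  4≤6≤6 ✓
Π(2lᵢ+1) = 11×3×13 = 429
triangle coeff Δ(5,1,6) = 1/858
Σ_t [0,0]: t=0:+1/14400 = 1/14400
(3j)²=6/143 [(5 1 6; 0 0 0)], sign=+1
Σ_t [0,0]: t=0:+1/725760 = 1/725760
(3j)²=1/286 [(5 1 6; -4 1 3)], sign=-1
⇒ 4πI² = 9/143
I = (-1)√(9/143/(4π)) = -0.07076985

-0.070770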